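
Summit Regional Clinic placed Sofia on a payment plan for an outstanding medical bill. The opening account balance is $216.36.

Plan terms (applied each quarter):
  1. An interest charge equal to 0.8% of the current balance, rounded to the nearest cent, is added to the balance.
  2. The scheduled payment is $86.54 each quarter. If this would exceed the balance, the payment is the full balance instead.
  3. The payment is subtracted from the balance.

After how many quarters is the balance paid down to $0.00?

Quarter 1: $216.36 +$1.73 interest = $218.09; pay $86.54 → $131.55
Quarter 2: $131.55 +$1.05 interest = $132.60; pay $86.54 → $46.06
Quarter 3: $46.06 +$0.37 interest = $46.43; pay $46.43 → $0.00
Balance reaches $0.00 in quarter 3.

3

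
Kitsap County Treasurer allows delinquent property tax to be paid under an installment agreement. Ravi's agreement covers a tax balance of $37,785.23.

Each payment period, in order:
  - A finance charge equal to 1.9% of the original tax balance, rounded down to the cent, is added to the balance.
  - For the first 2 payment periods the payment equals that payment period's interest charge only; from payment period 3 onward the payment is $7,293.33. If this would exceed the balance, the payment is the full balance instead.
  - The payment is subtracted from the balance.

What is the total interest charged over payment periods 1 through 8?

Payment period 1: opening $37,785.23; interest $717.91 → $38,503.14; payment $717.91; balance $37,785.23
Payment period 2: opening $37,785.23; interest $717.91 → $38,503.14; payment $717.91; balance $37,785.23
Payment period 3: opening $37,785.23; interest $717.91 → $38,503.14; payment $7,293.33; balance $31,209.81
Payment period 4: opening $31,209.81; interest $717.91 → $31,927.72; payment $7,293.33; balance $24,634.39
Payment period 5: opening $24,634.39; interest $717.91 → $25,352.30; payment $7,293.33; balance $18,058.97
Payment period 6: opening $18,058.97; interest $717.91 → $18,776.88; payment $7,293.33; balance $11,483.55
Payment period 7: opening $11,483.55; interest $717.91 → $12,201.46; payment $7,293.33; balance $4,908.13
Payment period 8: opening $4,908.13; interest $717.91 → $5,626.04; payment $5,626.04; balance $0.00
Total interest: $717.91 + $717.91 + $717.91 + $717.91 + $717.91 + $717.91 + $717.91 + $717.91 = $5,743.28

$5,743.28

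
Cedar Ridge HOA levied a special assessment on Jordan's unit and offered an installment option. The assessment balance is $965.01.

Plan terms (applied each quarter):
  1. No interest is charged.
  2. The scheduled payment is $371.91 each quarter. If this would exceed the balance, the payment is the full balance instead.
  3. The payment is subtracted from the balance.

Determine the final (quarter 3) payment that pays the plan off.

Quarter 1: $965.01 − $371.91 → $593.10
Quarter 2: $593.10 − $371.91 → $221.19
Quarter 3: $221.19 − $221.19 → $0.00

$221.19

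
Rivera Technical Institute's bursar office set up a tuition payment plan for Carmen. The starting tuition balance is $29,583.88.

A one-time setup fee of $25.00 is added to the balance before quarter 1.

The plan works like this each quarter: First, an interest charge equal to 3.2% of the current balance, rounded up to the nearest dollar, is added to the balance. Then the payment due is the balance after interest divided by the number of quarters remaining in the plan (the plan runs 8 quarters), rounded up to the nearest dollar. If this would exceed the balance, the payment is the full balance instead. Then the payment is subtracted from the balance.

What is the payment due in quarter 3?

Quarter 1: opening $29,608.88; interest $948.00 → $30,556.88; payment $3,820.00; balance $26,736.88
Quarter 2: opening $26,736.88; interest $856.00 → $27,592.88; payment $3,942.00; balance $23,650.88
Quarter 3: opening $23,650.88; interest $757.00 → $24,407.88; payment $4,068.00; balance $20,339.88

$4,068.00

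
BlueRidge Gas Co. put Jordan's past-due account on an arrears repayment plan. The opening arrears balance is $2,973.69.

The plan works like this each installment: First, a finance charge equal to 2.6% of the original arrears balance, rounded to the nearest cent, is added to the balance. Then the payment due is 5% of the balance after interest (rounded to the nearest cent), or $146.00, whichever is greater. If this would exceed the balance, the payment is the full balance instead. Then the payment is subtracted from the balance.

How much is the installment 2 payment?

Installment 1: opening $2,973.69; interest $77.32 → $3,051.01; payment $152.55; balance $2,898.46
Installment 2: opening $2,898.46; interest $77.32 → $2,975.78; payment $148.79; balance $2,826.99

$148.79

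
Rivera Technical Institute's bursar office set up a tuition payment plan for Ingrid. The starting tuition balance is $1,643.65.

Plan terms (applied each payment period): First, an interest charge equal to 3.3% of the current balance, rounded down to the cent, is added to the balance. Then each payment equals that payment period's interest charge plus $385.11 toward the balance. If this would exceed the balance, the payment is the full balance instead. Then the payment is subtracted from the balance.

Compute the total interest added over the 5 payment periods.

Payment period 1: $1,643.65 +$54.24 interest = $1,697.89; pay $439.35 → $1,258.54
Payment period 2: $1,258.54 +$41.53 interest = $1,300.07; pay $426.64 → $873.43
Payment period 3: $873.43 +$28.82 interest = $902.25; pay $413.93 → $488.32
Payment period 4: $488.32 +$16.11 interest = $504.43; pay $401.22 → $103.21
Payment period 5: $103.21 +$3.40 interest = $106.61; pay $106.61 → $0.00
Total interest: $54.24 + $41.53 + $28.82 + $16.11 + $3.40 = $144.10

$144.10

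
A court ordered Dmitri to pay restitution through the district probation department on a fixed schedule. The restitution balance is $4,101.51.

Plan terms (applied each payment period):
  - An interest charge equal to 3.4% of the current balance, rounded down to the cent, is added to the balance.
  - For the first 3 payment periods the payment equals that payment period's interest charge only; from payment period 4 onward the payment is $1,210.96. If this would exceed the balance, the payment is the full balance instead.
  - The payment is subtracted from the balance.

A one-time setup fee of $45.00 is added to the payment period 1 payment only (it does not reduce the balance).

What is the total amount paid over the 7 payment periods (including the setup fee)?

# | Opening | Interest | Payment | Fee | End bal
1 | $4,101.51 | $139.45 | $139.45 | $45.00 | $4,101.51
2 | $4,101.51 | $139.45 | $139.45 | — | $4,101.51
3 | $4,101.51 | $139.45 | $139.45 | — | $4,101.51
4 | $4,101.51 | $139.45 | $1,210.96 | — | $3,030.00
5 | $3,030.00 | $103.02 | $1,210.96 | — | $1,922.06
6 | $1,922.06 | $65.35 | $1,210.96 | — | $776.45
7 | $776.45 | $26.39 | $802.84 | — | $0.00
Total paid: $4,899.07

$4,899.07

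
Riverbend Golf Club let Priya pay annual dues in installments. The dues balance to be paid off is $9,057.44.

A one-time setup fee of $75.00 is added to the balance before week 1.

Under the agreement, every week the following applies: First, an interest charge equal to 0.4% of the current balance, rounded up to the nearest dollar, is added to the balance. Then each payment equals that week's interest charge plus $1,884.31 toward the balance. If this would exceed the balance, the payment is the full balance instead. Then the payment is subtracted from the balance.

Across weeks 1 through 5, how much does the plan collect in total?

$9,241.44

# | Opening | Interest | Payment | End bal
1 | $9,132.44 | $37.00 | $1,921.31 | $7,248.13
2 | $7,248.13 | $29.00 | $1,913.31 | $5,363.82
3 | $5,363.82 | $22.00 | $1,906.31 | $3,479.51
4 | $3,479.51 | $14.00 | $1,898.31 | $1,595.20
5 | $1,595.20 | $7.00 | $1,602.20 | $0.00
Total paid: $9,241.44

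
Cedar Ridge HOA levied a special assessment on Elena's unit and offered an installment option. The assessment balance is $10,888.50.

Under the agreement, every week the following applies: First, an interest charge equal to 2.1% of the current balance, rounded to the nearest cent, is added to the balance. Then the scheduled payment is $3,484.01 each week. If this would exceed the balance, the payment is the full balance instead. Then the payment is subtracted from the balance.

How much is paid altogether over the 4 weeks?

# | Opening | Interest | Payment | End bal
1 | $10,888.50 | $228.66 | $3,484.01 | $7,633.15
2 | $7,633.15 | $160.30 | $3,484.01 | $4,309.44
3 | $4,309.44 | $90.50 | $3,484.01 | $915.93
4 | $915.93 | $19.23 | $935.16 | $0.00
Total paid: $11,387.19

$11,387.19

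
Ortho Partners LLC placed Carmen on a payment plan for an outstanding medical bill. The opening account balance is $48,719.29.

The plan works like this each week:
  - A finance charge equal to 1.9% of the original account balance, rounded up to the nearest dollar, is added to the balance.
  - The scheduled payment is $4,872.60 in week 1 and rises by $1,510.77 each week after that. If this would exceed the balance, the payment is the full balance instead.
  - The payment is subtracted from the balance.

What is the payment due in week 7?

$3,304.14

Week 1: opening $48,719.29; interest $926.00 → $49,645.29; payment $4,872.60; balance $44,772.69
Week 2: opening $44,772.69; interest $926.00 → $45,698.69; payment $6,383.37; balance $39,315.32
Week 3: opening $39,315.32; interest $926.00 → $40,241.32; payment $7,894.14; balance $32,347.18
Week 4: opening $32,347.18; interest $926.00 → $33,273.18; payment $9,404.91; balance $23,868.27
Week 5: opening $23,868.27; interest $926.00 → $24,794.27; payment $10,915.68; balance $13,878.59
Week 6: opening $13,878.59; interest $926.00 → $14,804.59; payment $12,426.45; balance $2,378.14
Week 7: opening $2,378.14; interest $926.00 → $3,304.14; payment $3,304.14; balance $0.00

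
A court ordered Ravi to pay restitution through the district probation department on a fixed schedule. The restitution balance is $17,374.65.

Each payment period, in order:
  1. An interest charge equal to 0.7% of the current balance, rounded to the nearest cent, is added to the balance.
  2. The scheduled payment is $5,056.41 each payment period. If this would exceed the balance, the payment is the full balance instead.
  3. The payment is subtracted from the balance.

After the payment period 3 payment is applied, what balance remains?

Payment period 1: $17,374.65 +$121.62 interest = $17,496.27; pay $5,056.41 → $12,439.86
Payment period 2: $12,439.86 +$87.08 interest = $12,526.94; pay $5,056.41 → $7,470.53
Payment period 3: $7,470.53 +$52.29 interest = $7,522.82; pay $5,056.41 → $2,466.41

$2,466.41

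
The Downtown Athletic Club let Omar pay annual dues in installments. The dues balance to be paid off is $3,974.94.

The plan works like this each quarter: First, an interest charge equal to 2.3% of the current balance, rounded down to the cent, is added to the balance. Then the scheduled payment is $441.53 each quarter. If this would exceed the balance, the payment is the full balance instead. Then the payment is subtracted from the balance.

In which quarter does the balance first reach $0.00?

11

# | Opening | Interest | Payment | End bal
1 | $3,974.94 | $91.42 | $441.53 | $3,624.83
2 | $3,624.83 | $83.37 | $441.53 | $3,266.67
3 | $3,266.67 | $75.13 | $441.53 | $2,900.27
4 | $2,900.27 | $66.70 | $441.53 | $2,525.44
5 | $2,525.44 | $58.08 | $441.53 | $2,141.99
6 | $2,141.99 | $49.26 | $441.53 | $1,749.72
7 | $1,749.72 | $40.24 | $441.53 | $1,348.43
8 | $1,348.43 | $31.01 | $441.53 | $937.91
9 | $937.91 | $21.57 | $441.53 | $517.95
10 | $517.95 | $11.91 | $441.53 | $88.33
11 | $88.33 | $2.03 | $90.36 | $0.00
Balance reaches $0.00 in quarter 11.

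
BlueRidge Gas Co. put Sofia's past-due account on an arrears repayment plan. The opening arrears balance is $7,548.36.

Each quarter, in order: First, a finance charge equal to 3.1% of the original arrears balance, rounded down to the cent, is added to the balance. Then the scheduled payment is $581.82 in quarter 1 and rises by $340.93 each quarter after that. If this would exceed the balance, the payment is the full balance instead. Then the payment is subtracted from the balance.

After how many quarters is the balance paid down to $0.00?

7

Quarter 1: opening $7,548.36; interest $233.99 → $7,782.35; payment $581.82; balance $7,200.53
Quarter 2: opening $7,200.53; interest $233.99 → $7,434.52; payment $922.75; balance $6,511.77
Quarter 3: opening $6,511.77; interest $233.99 → $6,745.76; payment $1,263.68; balance $5,482.08
Quarter 4: opening $5,482.08; interest $233.99 → $5,716.07; payment $1,604.61; balance $4,111.46
Quarter 5: opening $4,111.46; interest $233.99 → $4,345.45; payment $1,945.54; balance $2,399.91
Quarter 6: opening $2,399.91; interest $233.99 → $2,633.90; payment $2,286.47; balance $347.43
Quarter 7: opening $347.43; interest $233.99 → $581.42; payment $581.42; balance $0.00
Balance reaches $0.00 in quarter 7.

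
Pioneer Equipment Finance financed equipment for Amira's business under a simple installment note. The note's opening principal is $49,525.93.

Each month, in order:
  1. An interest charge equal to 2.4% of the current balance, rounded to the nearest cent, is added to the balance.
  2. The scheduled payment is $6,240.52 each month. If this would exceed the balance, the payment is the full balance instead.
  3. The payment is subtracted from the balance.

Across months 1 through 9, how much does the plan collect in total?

# | Opening | Interest | Payment | End bal
1 | $49,525.93 | $1,188.62 | $6,240.52 | $44,474.03
2 | $44,474.03 | $1,067.38 | $6,240.52 | $39,300.89
3 | $39,300.89 | $943.22 | $6,240.52 | $34,003.59
4 | $34,003.59 | $816.09 | $6,240.52 | $28,579.16
5 | $28,579.16 | $685.90 | $6,240.52 | $23,024.54
6 | $23,024.54 | $552.59 | $6,240.52 | $17,336.61
7 | $17,336.61 | $416.08 | $6,240.52 | $11,512.17
8 | $11,512.17 | $276.29 | $6,240.52 | $5,547.94
9 | $5,547.94 | $133.15 | $5,681.09 | $0.00
Total paid: $55,605.25

$55,605.25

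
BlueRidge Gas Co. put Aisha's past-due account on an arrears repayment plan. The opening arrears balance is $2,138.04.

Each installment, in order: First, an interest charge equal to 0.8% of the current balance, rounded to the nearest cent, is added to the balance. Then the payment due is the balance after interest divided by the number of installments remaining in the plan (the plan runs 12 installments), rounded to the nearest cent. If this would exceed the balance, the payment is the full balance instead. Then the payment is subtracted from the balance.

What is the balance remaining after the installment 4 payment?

# | Opening | Interest | Payment | End bal
1 | $2,138.04 | $17.10 | $179.60 | $1,975.54
2 | $1,975.54 | $15.80 | $181.03 | $1,810.31
3 | $1,810.31 | $14.48 | $182.48 | $1,642.31
4 | $1,642.31 | $13.14 | $183.94 | $1,471.51

$1,471.51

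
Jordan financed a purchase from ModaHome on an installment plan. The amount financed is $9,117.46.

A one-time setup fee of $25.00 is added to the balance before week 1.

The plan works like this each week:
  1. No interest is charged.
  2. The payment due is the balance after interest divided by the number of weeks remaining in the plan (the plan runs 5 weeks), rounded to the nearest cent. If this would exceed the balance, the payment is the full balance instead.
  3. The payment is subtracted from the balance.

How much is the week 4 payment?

$1,828.50

Week 1: opening $9,142.46; payment $1,828.49; balance $7,313.97
Week 2: opening $7,313.97; payment $1,828.49; balance $5,485.48
Week 3: opening $5,485.48; payment $1,828.49; balance $3,656.99
Week 4: opening $3,656.99; payment $1,828.50; balance $1,828.49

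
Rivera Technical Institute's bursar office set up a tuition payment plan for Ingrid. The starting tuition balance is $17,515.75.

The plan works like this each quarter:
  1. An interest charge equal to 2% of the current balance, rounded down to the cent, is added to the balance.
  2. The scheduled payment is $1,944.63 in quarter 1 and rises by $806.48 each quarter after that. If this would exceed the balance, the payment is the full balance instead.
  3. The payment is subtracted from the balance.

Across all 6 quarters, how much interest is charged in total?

$1,283.14

Quarter 1: opening $17,515.75; interest $350.31 → $17,866.06; payment $1,944.63; balance $15,921.43
Quarter 2: opening $15,921.43; interest $318.42 → $16,239.85; payment $2,751.11; balance $13,488.74
Quarter 3: opening $13,488.74; interest $269.77 → $13,758.51; payment $3,557.59; balance $10,200.92
Quarter 4: opening $10,200.92; interest $204.01 → $10,404.93; payment $4,364.07; balance $6,040.86
Quarter 5: opening $6,040.86; interest $120.81 → $6,161.67; payment $5,170.55; balance $991.12
Quarter 6: opening $991.12; interest $19.82 → $1,010.94; payment $1,010.94; balance $0.00
Total interest: $350.31 + $318.42 + $269.77 + $204.01 + $120.81 + $19.82 = $1,283.14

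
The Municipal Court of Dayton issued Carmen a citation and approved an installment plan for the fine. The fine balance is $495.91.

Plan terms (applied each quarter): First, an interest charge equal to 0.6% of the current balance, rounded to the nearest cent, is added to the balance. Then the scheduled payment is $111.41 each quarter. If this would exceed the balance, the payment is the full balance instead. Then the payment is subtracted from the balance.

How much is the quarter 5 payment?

$58.60

Quarter 1: $495.91 +$2.98 interest = $498.89; pay $111.41 → $387.48
Quarter 2: $387.48 +$2.32 interest = $389.80; pay $111.41 → $278.39
Quarter 3: $278.39 +$1.67 interest = $280.06; pay $111.41 → $168.65
Quarter 4: $168.65 +$1.01 interest = $169.66; pay $111.41 → $58.25
Quarter 5: $58.25 +$0.35 interest = $58.60; pay $58.60 → $0.00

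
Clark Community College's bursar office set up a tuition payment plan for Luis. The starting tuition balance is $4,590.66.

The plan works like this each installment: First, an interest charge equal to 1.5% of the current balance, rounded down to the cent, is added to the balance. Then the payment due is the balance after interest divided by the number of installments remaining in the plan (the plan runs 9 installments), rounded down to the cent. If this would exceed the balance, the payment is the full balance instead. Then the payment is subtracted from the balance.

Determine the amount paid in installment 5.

Installment 1: opening $4,590.66; interest $68.85 → $4,659.51; payment $517.72; balance $4,141.79
Installment 2: opening $4,141.79; interest $62.12 → $4,203.91; payment $525.48; balance $3,678.43
Installment 3: opening $3,678.43; interest $55.17 → $3,733.60; payment $533.37; balance $3,200.23
Installment 4: opening $3,200.23; interest $48.00 → $3,248.23; payment $541.37; balance $2,706.86
Installment 5: opening $2,706.86; interest $40.60 → $2,747.46; payment $549.49; balance $2,197.97

$549.49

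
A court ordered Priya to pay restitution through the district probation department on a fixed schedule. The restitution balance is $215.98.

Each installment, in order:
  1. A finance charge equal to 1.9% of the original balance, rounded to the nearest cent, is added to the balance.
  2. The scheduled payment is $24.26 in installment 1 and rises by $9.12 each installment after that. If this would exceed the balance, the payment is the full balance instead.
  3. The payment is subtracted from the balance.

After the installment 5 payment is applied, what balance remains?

$23.98

# | Opening | Interest | Payment | End bal
1 | $215.98 | $4.10 | $24.26 | $195.82
2 | $195.82 | $4.10 | $33.38 | $166.54
3 | $166.54 | $4.10 | $42.50 | $128.14
4 | $128.14 | $4.10 | $51.62 | $80.62
5 | $80.62 | $4.10 | $60.74 | $23.98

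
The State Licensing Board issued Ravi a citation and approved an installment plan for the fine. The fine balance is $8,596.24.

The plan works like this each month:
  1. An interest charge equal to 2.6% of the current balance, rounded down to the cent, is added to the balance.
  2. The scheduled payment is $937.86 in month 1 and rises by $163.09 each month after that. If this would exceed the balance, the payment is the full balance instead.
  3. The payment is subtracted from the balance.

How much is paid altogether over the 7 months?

Month 1: opening $8,596.24; interest $223.50 → $8,819.74; payment $937.86; balance $7,881.88
Month 2: opening $7,881.88; interest $204.92 → $8,086.80; payment $1,100.95; balance $6,985.85
Month 3: opening $6,985.85; interest $181.63 → $7,167.48; payment $1,264.04; balance $5,903.44
Month 4: opening $5,903.44; interest $153.48 → $6,056.92; payment $1,427.13; balance $4,629.79
Month 5: opening $4,629.79; interest $120.37 → $4,750.16; payment $1,590.22; balance $3,159.94
Month 6: opening $3,159.94; interest $82.15 → $3,242.09; payment $1,753.31; balance $1,488.78
Month 7: opening $1,488.78; interest $38.70 → $1,527.48; payment $1,527.48; balance $0.00
Total paid: $9,600.99

$9,600.99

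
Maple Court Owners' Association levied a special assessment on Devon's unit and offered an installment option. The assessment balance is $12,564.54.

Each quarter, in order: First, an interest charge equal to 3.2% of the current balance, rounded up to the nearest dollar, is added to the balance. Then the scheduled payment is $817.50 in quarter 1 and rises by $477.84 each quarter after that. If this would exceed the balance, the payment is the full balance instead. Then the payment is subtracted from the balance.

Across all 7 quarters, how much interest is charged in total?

$1,971.00

Quarter 1: $12,564.54 +$403.00 interest = $12,967.54; pay $817.50 → $12,150.04
Quarter 2: $12,150.04 +$389.00 interest = $12,539.04; pay $1,295.34 → $11,243.70
Quarter 3: $11,243.70 +$360.00 interest = $11,603.70; pay $1,773.18 → $9,830.52
Quarter 4: $9,830.52 +$315.00 interest = $10,145.52; pay $2,251.02 → $7,894.50
Quarter 5: $7,894.50 +$253.00 interest = $8,147.50; pay $2,728.86 → $5,418.64
Quarter 6: $5,418.64 +$174.00 interest = $5,592.64; pay $3,206.70 → $2,385.94
Quarter 7: $2,385.94 +$77.00 interest = $2,462.94; pay $2,462.94 → $0.00
Total interest: $403.00 + $389.00 + $360.00 + $315.00 + $253.00 + $174.00 + $77.00 = $1,971.00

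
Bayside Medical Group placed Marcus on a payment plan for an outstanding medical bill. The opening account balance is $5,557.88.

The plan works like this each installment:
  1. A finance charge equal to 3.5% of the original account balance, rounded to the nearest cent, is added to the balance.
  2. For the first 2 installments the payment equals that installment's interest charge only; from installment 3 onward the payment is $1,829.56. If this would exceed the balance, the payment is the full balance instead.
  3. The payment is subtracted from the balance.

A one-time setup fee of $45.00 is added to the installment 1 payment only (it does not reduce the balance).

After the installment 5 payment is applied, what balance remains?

# | Opening | Interest | Payment | Fee | End bal
1 | $5,557.88 | $194.53 | $194.53 | $45.00 | $5,557.88
2 | $5,557.88 | $194.53 | $194.53 | — | $5,557.88
3 | $5,557.88 | $194.53 | $1,829.56 | — | $3,922.85
4 | $3,922.85 | $194.53 | $1,829.56 | — | $2,287.82
5 | $2,287.82 | $194.53 | $1,829.56 | — | $652.79

$652.79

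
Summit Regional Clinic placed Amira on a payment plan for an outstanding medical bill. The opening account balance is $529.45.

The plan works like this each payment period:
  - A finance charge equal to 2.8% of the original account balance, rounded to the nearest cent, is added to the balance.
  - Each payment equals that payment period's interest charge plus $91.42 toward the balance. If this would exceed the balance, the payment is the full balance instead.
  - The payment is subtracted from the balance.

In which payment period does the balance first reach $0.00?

6

Payment period 1: $529.45 +$14.82 interest = $544.27; pay $106.24 → $438.03
Payment period 2: $438.03 +$14.82 interest = $452.85; pay $106.24 → $346.61
Payment period 3: $346.61 +$14.82 interest = $361.43; pay $106.24 → $255.19
Payment period 4: $255.19 +$14.82 interest = $270.01; pay $106.24 → $163.77
Payment period 5: $163.77 +$14.82 interest = $178.59; pay $106.24 → $72.35
Payment period 6: $72.35 +$14.82 interest = $87.17; pay $87.17 → $0.00
Balance reaches $0.00 in payment period 6.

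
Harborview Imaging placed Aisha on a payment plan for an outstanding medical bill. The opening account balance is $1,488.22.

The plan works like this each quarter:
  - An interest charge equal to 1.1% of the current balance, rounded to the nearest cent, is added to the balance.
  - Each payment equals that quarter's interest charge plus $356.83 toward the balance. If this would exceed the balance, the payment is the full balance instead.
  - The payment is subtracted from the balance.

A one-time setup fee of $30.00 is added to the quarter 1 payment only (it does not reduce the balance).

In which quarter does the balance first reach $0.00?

5

Quarter 1: opening $1,488.22; interest $16.37 → $1,504.59; payment $373.20 (+ $30.00 fee); balance $1,131.39
Quarter 2: opening $1,131.39; interest $12.45 → $1,143.84; payment $369.28; balance $774.56
Quarter 3: opening $774.56; interest $8.52 → $783.08; payment $365.35; balance $417.73
Quarter 4: opening $417.73; interest $4.60 → $422.33; payment $361.43; balance $60.90
Quarter 5: opening $60.90; interest $0.67 → $61.57; payment $61.57; balance $0.00
Balance reaches $0.00 in quarter 5.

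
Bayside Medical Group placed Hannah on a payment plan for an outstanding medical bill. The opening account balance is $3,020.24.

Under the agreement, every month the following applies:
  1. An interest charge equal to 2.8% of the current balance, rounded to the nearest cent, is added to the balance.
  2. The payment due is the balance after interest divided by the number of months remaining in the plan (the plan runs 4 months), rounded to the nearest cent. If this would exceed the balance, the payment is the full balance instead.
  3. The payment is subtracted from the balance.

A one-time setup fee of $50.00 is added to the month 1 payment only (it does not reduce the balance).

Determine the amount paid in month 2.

$797.94

Month 1: $3,020.24 +$84.57 interest = $3,104.81; pay $776.20 (+ $50.00 fee) → $2,328.61
Month 2: $2,328.61 +$65.20 interest = $2,393.81; pay $797.94 → $1,595.87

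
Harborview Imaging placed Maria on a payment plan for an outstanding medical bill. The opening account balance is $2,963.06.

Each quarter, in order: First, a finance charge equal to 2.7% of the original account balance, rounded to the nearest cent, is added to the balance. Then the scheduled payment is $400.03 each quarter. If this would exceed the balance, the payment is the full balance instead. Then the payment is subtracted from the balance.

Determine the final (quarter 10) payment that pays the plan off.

$162.79

Quarter 1: $2,963.06 +$80.00 interest = $3,043.06; pay $400.03 → $2,643.03
Quarter 2: $2,643.03 +$80.00 interest = $2,723.03; pay $400.03 → $2,323.00
Quarter 3: $2,323.00 +$80.00 interest = $2,403.00; pay $400.03 → $2,002.97
Quarter 4: $2,002.97 +$80.00 interest = $2,082.97; pay $400.03 → $1,682.94
Quarter 5: $1,682.94 +$80.00 interest = $1,762.94; pay $400.03 → $1,362.91
Quarter 6: $1,362.91 +$80.00 interest = $1,442.91; pay $400.03 → $1,042.88
Quarter 7: $1,042.88 +$80.00 interest = $1,122.88; pay $400.03 → $722.85
Quarter 8: $722.85 +$80.00 interest = $802.85; pay $400.03 → $402.82
Quarter 9: $402.82 +$80.00 interest = $482.82; pay $400.03 → $82.79
Quarter 10: $82.79 +$80.00 interest = $162.79; pay $162.79 → $0.00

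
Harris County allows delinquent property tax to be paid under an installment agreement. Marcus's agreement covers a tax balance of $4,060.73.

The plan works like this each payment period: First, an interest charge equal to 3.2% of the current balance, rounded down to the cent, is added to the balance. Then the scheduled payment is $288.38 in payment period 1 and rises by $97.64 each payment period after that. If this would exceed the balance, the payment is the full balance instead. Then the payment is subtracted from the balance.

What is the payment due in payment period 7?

Payment period 1: opening $4,060.73; interest $129.94 → $4,190.67; payment $288.38; balance $3,902.29
Payment period 2: opening $3,902.29; interest $124.87 → $4,027.16; payment $386.02; balance $3,641.14
Payment period 3: opening $3,641.14; interest $116.51 → $3,757.65; payment $483.66; balance $3,273.99
Payment period 4: opening $3,273.99; interest $104.76 → $3,378.75; payment $581.30; balance $2,797.45
Payment period 5: opening $2,797.45; interest $89.51 → $2,886.96; payment $678.94; balance $2,208.02
Payment period 6: opening $2,208.02; interest $70.65 → $2,278.67; payment $776.58; balance $1,502.09
Payment period 7: opening $1,502.09; interest $48.06 → $1,550.15; payment $874.22; balance $675.93

$874.22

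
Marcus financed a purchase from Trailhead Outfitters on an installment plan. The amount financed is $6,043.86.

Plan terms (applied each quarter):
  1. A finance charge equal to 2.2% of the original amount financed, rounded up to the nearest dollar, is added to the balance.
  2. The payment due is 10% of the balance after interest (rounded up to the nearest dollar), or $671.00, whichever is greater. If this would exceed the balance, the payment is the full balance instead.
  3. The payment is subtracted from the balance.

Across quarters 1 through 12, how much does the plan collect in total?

$7,639.86

Quarter 1: $6,043.86 +$133.00 interest = $6,176.86; pay $671.00 → $5,505.86
Quarter 2: $5,505.86 +$133.00 interest = $5,638.86; pay $671.00 → $4,967.86
Quarter 3: $4,967.86 +$133.00 interest = $5,100.86; pay $671.00 → $4,429.86
Quarter 4: $4,429.86 +$133.00 interest = $4,562.86; pay $671.00 → $3,891.86
Quarter 5: $3,891.86 +$133.00 interest = $4,024.86; pay $671.00 → $3,353.86
Quarter 6: $3,353.86 +$133.00 interest = $3,486.86; pay $671.00 → $2,815.86
Quarter 7: $2,815.86 +$133.00 interest = $2,948.86; pay $671.00 → $2,277.86
Quarter 8: $2,277.86 +$133.00 interest = $2,410.86; pay $671.00 → $1,739.86
Quarter 9: $1,739.86 +$133.00 interest = $1,872.86; pay $671.00 → $1,201.86
Quarter 10: $1,201.86 +$133.00 interest = $1,334.86; pay $671.00 → $663.86
Quarter 11: $663.86 +$133.00 interest = $796.86; pay $671.00 → $125.86
Quarter 12: $125.86 +$133.00 interest = $258.86; pay $258.86 → $0.00
Total paid: $7,639.86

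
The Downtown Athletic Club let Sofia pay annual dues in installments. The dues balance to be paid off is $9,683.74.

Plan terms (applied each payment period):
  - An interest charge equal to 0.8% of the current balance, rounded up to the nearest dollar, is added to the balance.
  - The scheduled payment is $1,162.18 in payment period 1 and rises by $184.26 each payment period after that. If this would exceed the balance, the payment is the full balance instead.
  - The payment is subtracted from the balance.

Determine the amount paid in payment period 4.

# | Opening | Interest | Payment | End bal
1 | $9,683.74 | $78.00 | $1,162.18 | $8,599.56
2 | $8,599.56 | $69.00 | $1,346.44 | $7,322.12
3 | $7,322.12 | $59.00 | $1,530.70 | $5,850.42
4 | $5,850.42 | $47.00 | $1,714.96 | $4,182.46

$1,714.96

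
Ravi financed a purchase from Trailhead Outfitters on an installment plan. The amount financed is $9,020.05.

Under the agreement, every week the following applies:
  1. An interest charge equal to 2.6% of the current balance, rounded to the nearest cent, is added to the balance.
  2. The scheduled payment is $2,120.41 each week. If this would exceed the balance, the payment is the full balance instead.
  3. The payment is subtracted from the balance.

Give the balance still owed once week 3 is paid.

$3,214.01

Week 1: opening $9,020.05; interest $234.52 → $9,254.57; payment $2,120.41; balance $7,134.16
Week 2: opening $7,134.16; interest $185.49 → $7,319.65; payment $2,120.41; balance $5,199.24
Week 3: opening $5,199.24; interest $135.18 → $5,334.42; payment $2,120.41; balance $3,214.01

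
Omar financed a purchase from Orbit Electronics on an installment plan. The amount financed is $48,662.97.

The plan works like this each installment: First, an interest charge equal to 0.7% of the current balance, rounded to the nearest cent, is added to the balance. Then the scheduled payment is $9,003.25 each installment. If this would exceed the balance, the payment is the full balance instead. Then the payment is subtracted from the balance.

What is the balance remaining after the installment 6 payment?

Installment 1: opening $48,662.97; interest $340.64 → $49,003.61; payment $9,003.25; balance $40,000.36
Installment 2: opening $40,000.36; interest $280.00 → $40,280.36; payment $9,003.25; balance $31,277.11
Installment 3: opening $31,277.11; interest $218.94 → $31,496.05; payment $9,003.25; balance $22,492.80
Installment 4: opening $22,492.80; interest $157.45 → $22,650.25; payment $9,003.25; balance $13,647.00
Installment 5: opening $13,647.00; interest $95.53 → $13,742.53; payment $9,003.25; balance $4,739.28
Installment 6: opening $4,739.28; interest $33.17 → $4,772.45; payment $4,772.45; balance $0.00

$0.00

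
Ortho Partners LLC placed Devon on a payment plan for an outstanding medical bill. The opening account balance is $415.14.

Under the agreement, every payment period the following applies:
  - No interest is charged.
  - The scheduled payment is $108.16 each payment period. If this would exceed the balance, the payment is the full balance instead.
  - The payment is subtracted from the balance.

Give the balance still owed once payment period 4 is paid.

$0.00

# | Opening | Payment | End bal
1 | $415.14 | $108.16 | $306.98
2 | $306.98 | $108.16 | $198.82
3 | $198.82 | $108.16 | $90.66
4 | $90.66 | $90.66 | $0.00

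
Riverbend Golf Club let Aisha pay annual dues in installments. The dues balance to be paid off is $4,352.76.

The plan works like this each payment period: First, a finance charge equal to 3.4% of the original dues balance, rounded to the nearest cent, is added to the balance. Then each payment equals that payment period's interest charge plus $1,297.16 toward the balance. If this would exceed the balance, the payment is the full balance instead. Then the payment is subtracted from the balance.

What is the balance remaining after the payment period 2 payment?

$1,758.44

# | Opening | Interest | Payment | End bal
1 | $4,352.76 | $147.99 | $1,445.15 | $3,055.60
2 | $3,055.60 | $147.99 | $1,445.15 | $1,758.44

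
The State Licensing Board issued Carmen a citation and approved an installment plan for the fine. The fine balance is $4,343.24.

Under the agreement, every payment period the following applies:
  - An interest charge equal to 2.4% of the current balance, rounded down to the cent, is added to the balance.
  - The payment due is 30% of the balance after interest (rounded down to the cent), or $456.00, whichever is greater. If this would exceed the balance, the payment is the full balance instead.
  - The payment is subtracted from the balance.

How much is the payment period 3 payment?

Payment period 1: $4,343.24 +$104.23 interest = $4,447.47; pay $1,334.24 → $3,113.23
Payment period 2: $3,113.23 +$74.71 interest = $3,187.94; pay $956.38 → $2,231.56
Payment period 3: $2,231.56 +$53.55 interest = $2,285.11; pay $685.53 → $1,599.58

$685.53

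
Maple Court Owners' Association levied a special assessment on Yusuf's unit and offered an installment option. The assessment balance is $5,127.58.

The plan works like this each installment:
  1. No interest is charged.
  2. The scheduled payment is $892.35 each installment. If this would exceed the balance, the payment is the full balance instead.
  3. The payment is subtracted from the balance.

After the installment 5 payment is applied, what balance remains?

Installment 1: $5,127.58 − $892.35 → $4,235.23
Installment 2: $4,235.23 − $892.35 → $3,342.88
Installment 3: $3,342.88 − $892.35 → $2,450.53
Installment 4: $2,450.53 − $892.35 → $1,558.18
Installment 5: $1,558.18 − $892.35 → $665.83

$665.83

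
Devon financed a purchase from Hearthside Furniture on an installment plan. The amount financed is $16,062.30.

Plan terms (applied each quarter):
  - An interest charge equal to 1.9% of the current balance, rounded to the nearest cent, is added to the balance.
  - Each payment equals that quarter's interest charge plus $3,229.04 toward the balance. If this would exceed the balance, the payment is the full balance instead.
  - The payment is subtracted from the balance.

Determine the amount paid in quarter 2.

Quarter 1: $16,062.30 +$305.18 interest = $16,367.48; pay $3,534.22 → $12,833.26
Quarter 2: $12,833.26 +$243.83 interest = $13,077.09; pay $3,472.87 → $9,604.22

$3,472.87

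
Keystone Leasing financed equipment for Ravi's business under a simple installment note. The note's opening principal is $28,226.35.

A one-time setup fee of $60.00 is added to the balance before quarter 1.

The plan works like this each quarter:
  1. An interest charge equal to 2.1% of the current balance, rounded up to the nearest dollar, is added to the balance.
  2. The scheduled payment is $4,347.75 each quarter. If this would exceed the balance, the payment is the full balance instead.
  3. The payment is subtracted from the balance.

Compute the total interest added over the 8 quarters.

# | Opening | Interest | Payment | End bal
1 | $28,286.35 | $595.00 | $4,347.75 | $24,533.60
2 | $24,533.60 | $516.00 | $4,347.75 | $20,701.85
3 | $20,701.85 | $435.00 | $4,347.75 | $16,789.10
4 | $16,789.10 | $353.00 | $4,347.75 | $12,794.35
5 | $12,794.35 | $269.00 | $4,347.75 | $8,715.60
6 | $8,715.60 | $184.00 | $4,347.75 | $4,551.85
7 | $4,551.85 | $96.00 | $4,347.75 | $300.10
8 | $300.10 | $7.00 | $307.10 | $0.00
Total interest: $595.00 + $516.00 + $435.00 + $353.00 + $269.00 + $184.00 + $96.00 + $7.00 = $2,455.00

$2,455.00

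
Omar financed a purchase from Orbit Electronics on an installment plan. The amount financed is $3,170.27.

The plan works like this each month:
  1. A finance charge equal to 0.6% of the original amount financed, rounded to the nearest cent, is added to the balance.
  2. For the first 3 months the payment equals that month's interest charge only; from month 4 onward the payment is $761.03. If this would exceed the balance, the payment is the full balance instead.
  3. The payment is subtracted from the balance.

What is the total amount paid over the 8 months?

$3,322.43

Month 1: $3,170.27 +$19.02 interest = $3,189.29; pay $19.02 → $3,170.27
Month 2: $3,170.27 +$19.02 interest = $3,189.29; pay $19.02 → $3,170.27
Month 3: $3,170.27 +$19.02 interest = $3,189.29; pay $19.02 → $3,170.27
Month 4: $3,170.27 +$19.02 interest = $3,189.29; pay $761.03 → $2,428.26
Month 5: $2,428.26 +$19.02 interest = $2,447.28; pay $761.03 → $1,686.25
Month 6: $1,686.25 +$19.02 interest = $1,705.27; pay $761.03 → $944.24
Month 7: $944.24 +$19.02 interest = $963.26; pay $761.03 → $202.23
Month 8: $202.23 +$19.02 interest = $221.25; pay $221.25 → $0.00
Total paid: $3,322.43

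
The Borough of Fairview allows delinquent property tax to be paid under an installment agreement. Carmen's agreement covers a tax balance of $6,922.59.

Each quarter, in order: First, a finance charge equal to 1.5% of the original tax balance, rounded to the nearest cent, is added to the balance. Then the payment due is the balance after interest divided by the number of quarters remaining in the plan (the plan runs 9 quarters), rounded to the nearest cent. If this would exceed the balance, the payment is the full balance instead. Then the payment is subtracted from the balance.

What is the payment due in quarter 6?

$872.56

Quarter 1: opening $6,922.59; interest $103.84 → $7,026.43; payment $780.71; balance $6,245.72
Quarter 2: opening $6,245.72; interest $103.84 → $6,349.56; payment $793.70; balance $5,555.86
Quarter 3: opening $5,555.86; interest $103.84 → $5,659.70; payment $808.53; balance $4,851.17
Quarter 4: opening $4,851.17; interest $103.84 → $4,955.01; payment $825.84; balance $4,129.17
Quarter 5: opening $4,129.17; interest $103.84 → $4,233.01; payment $846.60; balance $3,386.41
Quarter 6: opening $3,386.41; interest $103.84 → $3,490.25; payment $872.56; balance $2,617.69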